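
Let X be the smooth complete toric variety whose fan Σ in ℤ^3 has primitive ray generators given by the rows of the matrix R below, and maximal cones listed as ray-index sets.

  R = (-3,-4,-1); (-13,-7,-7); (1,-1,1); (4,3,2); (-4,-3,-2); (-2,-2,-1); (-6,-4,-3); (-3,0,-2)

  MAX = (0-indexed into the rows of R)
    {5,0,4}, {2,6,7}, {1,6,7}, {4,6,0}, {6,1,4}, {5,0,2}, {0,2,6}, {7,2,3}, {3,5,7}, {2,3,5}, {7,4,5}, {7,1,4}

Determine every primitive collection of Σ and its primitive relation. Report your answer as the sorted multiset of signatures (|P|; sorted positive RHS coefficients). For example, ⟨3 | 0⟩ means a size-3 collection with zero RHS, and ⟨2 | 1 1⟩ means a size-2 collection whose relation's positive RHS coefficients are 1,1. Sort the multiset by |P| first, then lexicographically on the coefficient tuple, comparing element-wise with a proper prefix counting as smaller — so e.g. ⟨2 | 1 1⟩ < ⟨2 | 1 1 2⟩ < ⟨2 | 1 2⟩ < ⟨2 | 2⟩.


Δ(Σ) — 8 vertices, 12 min non-faces:

  P={3,4}:  v_{3} + v_{4} = 0  ⇒ sig = ⟨2 | 0⟩
  P={0,3}:  v_{0} + v_{3} = v_{2}  ⇒ sig = ⟨2 | 1⟩
  P={0,7}:  v_{0} + v_{7} = v_{6}  ⇒ sig = ⟨2 | 1⟩
  P={2,4}:  v_{2} + v_{4} = v_{0}  ⇒ sig = ⟨2 | 1⟩
  P={1,3}:  v_{1} + v_{3} = v_{6} + v_{7}  ⇒ sig = ⟨2 | 1 1⟩
  P={3,6}:  v_{3} + v_{6} = v_{2} + v_{7}  ⇒ sig = ⟨2 | 1 1⟩
  P={0,1}:  v_{0} + v_{1} = v_{4} + 2·v_{6}  ⇒ sig = ⟨2 | 1 2⟩
  P={1,5}:  v_{1} + v_{5} = 3·v_{4} + v_{7}  ⇒ sig = ⟨2 | 1 3⟩
  P={1,2}:  v_{1} + v_{2} = 2·v_{6}  ⇒ sig = ⟨2 | 2⟩
  P={5,6}:  v_{5} + v_{6} = 2·v_{4}  ⇒ sig = ⟨2 | 2⟩
  P={2,5,7}:  v_{2} + v_{5} + v_{7} = v_{4}  ⇒ sig = ⟨3 | 1⟩
  P={4,6,7}:  v_{4} + v_{6} + v_{7} = v_{1}  ⇒ sig = ⟨3 | 1⟩

so the primitive-relation signature multiset is
{ ⟨2 | 0⟩,  ⟨2 | 1⟩ ×3,  ⟨2 | 1 1⟩ ×2,  ⟨2 | 1 2⟩,  ⟨2 | 1 3⟩,  ⟨2 | 2⟩ ×2,  ⟨3 | 1⟩ ×2 }


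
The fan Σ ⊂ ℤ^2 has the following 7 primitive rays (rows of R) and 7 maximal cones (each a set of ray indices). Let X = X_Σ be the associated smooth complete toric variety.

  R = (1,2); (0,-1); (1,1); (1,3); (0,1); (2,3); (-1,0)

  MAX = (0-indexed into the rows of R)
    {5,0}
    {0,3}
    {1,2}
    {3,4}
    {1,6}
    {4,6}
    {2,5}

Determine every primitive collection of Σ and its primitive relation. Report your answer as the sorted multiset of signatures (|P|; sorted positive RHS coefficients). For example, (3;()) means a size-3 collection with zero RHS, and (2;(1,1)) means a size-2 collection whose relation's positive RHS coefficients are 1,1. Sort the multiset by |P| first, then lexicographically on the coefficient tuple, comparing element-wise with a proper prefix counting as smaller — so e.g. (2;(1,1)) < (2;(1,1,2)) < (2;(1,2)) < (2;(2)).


Minimal non-faces — 14 found among 7 rays, 7 max cones:

  P = {1,4}:  v_{1} + v_{4} = 0  ⇒ sig = (2;())
  P = {0,1}:  v_{0} + v_{1} = v_{2}  ⇒ sig = (2;(1))
  P = {0,2}:  v_{0} + v_{2} = v_{5}  ⇒ sig = (2;(1))
  P = {0,4}:  v_{0} + v_{4} = v_{3}  ⇒ sig = (2;(1))
  P = {1,3}:  v_{1} + v_{3} = v_{0}  ⇒ sig = (2;(1))
  P = {2,4}:  v_{2} + v_{4} = v_{0}  ⇒ sig = (2;(1))
  P = {2,6}:  v_{2} + v_{6} = v_{4}  ⇒ sig = (2;(1))
  P = {5,6}:  v_{5} + v_{6} = v_{3}  ⇒ sig = (2;(1))
  P = {0,6}:  v_{0} + v_{6} = 2·v_{4}  ⇒ sig = (2;(2))
  P = {1,5}:  v_{1} + v_{5} = 2·v_{2}  ⇒ sig = (2;(2))
  P = {2,3}:  v_{2} + v_{3} = 2·v_{0}  ⇒ sig = (2;(2))
  P = {4,5}:  v_{4} + v_{5} = 2·v_{0}  ⇒ sig = (2;(2))
  P = {3,5}:  v_{3} + v_{5} = 3·v_{0}  ⇒ sig = (2;(3))
  P = {3,6}:  v_{3} + v_{6} = 3·v_{4}  ⇒ sig = (2;(3))

Signatures (|P|; sorted positive RHS coefficients), sorted:
[(2;()), (2;(1)), (2;(1)), (2;(1)), (2;(1)), (2;(1)), (2;(1)), (2;(1)), (2;(2)), (2;(2)), (2;(2)), (2;(2)), (2;(3)), (2;(3))]


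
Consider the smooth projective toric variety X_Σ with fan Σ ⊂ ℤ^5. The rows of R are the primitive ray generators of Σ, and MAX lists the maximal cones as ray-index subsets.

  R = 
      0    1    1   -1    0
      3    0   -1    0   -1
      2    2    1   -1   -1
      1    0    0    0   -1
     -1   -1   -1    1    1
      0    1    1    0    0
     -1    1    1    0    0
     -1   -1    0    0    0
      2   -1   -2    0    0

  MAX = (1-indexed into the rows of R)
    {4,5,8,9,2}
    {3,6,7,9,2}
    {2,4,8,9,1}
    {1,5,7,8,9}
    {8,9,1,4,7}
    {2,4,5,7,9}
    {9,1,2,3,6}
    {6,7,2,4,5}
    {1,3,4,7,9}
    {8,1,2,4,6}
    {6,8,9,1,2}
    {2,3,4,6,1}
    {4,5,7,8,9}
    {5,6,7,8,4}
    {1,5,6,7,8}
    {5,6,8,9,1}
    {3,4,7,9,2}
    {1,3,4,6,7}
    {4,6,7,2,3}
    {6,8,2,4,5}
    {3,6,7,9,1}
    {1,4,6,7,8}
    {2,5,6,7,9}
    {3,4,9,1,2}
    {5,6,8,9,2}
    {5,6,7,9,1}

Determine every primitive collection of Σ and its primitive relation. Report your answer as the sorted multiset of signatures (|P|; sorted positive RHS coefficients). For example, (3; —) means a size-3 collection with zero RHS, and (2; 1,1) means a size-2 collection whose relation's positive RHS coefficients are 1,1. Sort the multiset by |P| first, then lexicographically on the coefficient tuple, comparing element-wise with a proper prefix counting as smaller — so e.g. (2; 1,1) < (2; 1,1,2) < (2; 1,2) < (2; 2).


Δ(Σ) — 9 vertices, 8 min non-faces:

  • {3,8}:  v_{3} + v_{8} = v_{1} + v_{4} ; sig = (2; 1,1)
  • {3,5}:  v_{3} + v_{5} = v_{6} + v_{7} + v_{9} ; sig = (2; 1,1,1)
  • {1,4,5}:  v_{1} + v_{4} + v_{5} = 0 ; sig = (3; —)
  • {1,2,7}:  v_{1} + v_{2} + v_{7} = v_{3} ; sig = (3; 1)
  • {2,7,8}:  v_{2} + v_{7} + v_{8} = v_{4} ; sig = (3; 1)
  • {4,6,9}:  v_{4} + v_{6} + v_{9} = v_{2} ; sig = (3; 1)
  • {1,2,5}:  v_{1} + v_{2} + v_{5} = v_{6} + v_{9} ; sig = (3; 1,1)
  • {6,7,8,9}:  v_{6} + v_{7} + v_{8} + v_{9} = 0 ; sig = (4; —)

Hence PRS(X_Σ) =
[(2; 1,1), (2; 1,1,1), (3; —), (3; 1), (3; 1), (3; 1), (3; 1,1), (4; —)]


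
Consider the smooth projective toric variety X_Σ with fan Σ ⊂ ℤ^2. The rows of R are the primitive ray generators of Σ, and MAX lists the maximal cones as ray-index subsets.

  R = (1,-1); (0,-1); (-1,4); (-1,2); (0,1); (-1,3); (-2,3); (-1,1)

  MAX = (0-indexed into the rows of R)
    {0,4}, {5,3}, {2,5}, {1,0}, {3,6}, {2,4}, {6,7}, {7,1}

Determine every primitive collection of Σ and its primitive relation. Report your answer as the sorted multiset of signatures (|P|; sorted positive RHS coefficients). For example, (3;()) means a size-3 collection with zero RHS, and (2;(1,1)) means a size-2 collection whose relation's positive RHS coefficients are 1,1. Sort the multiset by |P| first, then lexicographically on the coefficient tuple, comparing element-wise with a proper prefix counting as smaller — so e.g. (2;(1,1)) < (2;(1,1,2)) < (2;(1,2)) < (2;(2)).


Σ has 20 primitive collections:

  P = {0,7}:  v_{0} + v_{7} = 0  so sig = (2;())
  P = {1,4}:  v_{1} + v_{4} = 0  so sig = (2;())
  P = {0,3}:  v_{0} + v_{3} = v_{4}  so sig = (2;(1))
  P = {0,6}:  v_{0} + v_{6} = v_{3}  so sig = (2;(1))
  P = {1,2}:  v_{1} + v_{2} = v_{5}  so sig = (2;(1))
  P = {1,3}:  v_{1} + v_{3} = v_{7}  so sig = (2;(1))
  P = {1,5}:  v_{1} + v_{5} = v_{3}  so sig = (2;(1))
  P = {3,4}:  v_{3} + v_{4} = v_{5}  so sig = (2;(1))
  P = {3,7}:  v_{3} + v_{7} = v_{6}  so sig = (2;(1))
  P = {4,5}:  v_{4} + v_{5} = v_{2}  so sig = (2;(1))
  P = {4,7}:  v_{4} + v_{7} = v_{3}  so sig = (2;(1))
  P = {2,7}:  v_{2} + v_{7} = v_{3} + v_{5}  so sig = (2;(1,1))
  P = {2,6}:  v_{2} + v_{6} = 2·v_{3} + v_{5}  so sig = (2;(1,2))
  P = {0,5}:  v_{0} + v_{5} = 2·v_{4}  so sig = (2;(2))
  P = {1,6}:  v_{1} + v_{6} = 2·v_{7}  so sig = (2;(2))
  P = {2,3}:  v_{2} + v_{3} = 2·v_{5}  so sig = (2;(2))
  P = {4,6}:  v_{4} + v_{6} = 2·v_{3}  so sig = (2;(2))
  P = {5,7}:  v_{5} + v_{7} = 2·v_{3}  so sig = (2;(2))
  P = {0,2}:  v_{0} + v_{2} = 3·v_{4}  so sig = (2;(3))
  P = {5,6}:  v_{5} + v_{6} = 3·v_{3}  so sig = (2;(3))

Hence PRS(X_Σ) =
[(2;()), (2;()), (2;(1)), (2;(1)), (2;(1)), (2;(1)), (2;(1)), (2;(1)), (2;(1)), (2;(1)), (2;(1)), (2;(1,1)), (2;(1,2)), (2;(2)), (2;(2)), (2;(2)), (2;(2)), (2;(2)), (2;(3)), (2;(3))]


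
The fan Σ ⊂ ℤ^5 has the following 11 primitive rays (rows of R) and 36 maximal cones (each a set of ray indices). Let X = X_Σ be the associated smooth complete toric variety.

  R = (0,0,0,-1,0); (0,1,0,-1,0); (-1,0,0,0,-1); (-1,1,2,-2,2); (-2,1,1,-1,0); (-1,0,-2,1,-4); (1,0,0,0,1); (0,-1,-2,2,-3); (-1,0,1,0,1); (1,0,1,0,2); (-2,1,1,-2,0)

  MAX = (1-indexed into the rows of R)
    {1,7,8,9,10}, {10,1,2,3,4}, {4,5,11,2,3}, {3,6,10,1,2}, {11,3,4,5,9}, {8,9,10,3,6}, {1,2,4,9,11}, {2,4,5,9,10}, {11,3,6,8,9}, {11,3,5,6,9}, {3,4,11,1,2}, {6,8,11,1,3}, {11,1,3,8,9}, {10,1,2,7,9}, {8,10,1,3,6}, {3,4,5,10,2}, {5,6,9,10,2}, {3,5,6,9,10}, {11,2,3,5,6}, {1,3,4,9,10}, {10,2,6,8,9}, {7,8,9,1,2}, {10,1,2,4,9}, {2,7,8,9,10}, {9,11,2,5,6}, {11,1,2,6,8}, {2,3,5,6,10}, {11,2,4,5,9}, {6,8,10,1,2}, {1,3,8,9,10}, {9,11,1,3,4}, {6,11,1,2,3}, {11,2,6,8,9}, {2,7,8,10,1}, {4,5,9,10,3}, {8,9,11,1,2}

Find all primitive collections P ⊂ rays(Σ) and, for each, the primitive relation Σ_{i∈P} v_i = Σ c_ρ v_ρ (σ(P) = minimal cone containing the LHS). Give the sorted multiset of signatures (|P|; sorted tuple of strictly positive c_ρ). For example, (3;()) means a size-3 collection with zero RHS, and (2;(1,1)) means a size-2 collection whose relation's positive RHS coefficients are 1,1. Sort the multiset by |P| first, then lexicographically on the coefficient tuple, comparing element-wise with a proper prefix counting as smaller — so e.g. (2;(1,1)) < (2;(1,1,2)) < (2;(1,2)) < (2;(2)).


|primitive collections| = 14. Relations:

  P = {3,7}:  v_{3} + v_{7} = 0  →  sig = (2;())
  P = {1,5}:  v_{1} + v_{5} = v_{11}  →  sig = (2;(1))
  P = {4,8}:  v_{4} + v_{8} = v_{3}  →  sig = (2;(1))
  P = {10,11}:  v_{10} + v_{11} = v_{4}  →  sig = (2;(1))
  P = {5,7}:  v_{5} + v_{7} = v_{2} + v_{9}  →  sig = (2;(1,1))
  P = {5,8}:  v_{5} + v_{8} = v_{6} + v_{9}  →  sig = (2;(1,1))
  P = {6,7}:  v_{6} + v_{7} = v_{2} + v_{8}  →  sig = (2;(1,1))
  P = {7,11}:  v_{7} + v_{11} = v_{1} + v_{2} + v_{9}  →  sig = (2;(1,1,1))
  P = {4,7}:  v_{4} + v_{7} = v_{1} + v_{2} + v_{9} + v_{10}  →  sig = (2;(1,1,1,1))
  P = {4,6}:  v_{4} + v_{6} = v_{2} + 2·v_{3}  →  sig = (2;(1,2))
  P = {2,3,8}:  v_{2} + v_{3} + v_{8} = v_{6}  →  sig = (3;(1))
  P = {2,3,9}:  v_{2} + v_{3} + v_{9} = v_{5}  →  sig = (3;(1))
  P = {1,6,9}:  v_{1} + v_{6} + v_{9} = v_{8} + v_{11}  →  sig = (3;(1,1))
  P = {1,2,8,9,10}:  v_{1} + v_{2} + v_{8} + v_{9} + v_{10} = 0  →  sig = (5;())

Signatures (|P|; sorted positive RHS coefficients), sorted:
{ (2;()),  (2;(1)) ×3,  (2;(1,1)) ×3,  (2;(1,1,1)),  (2;(1,1,1,1)),  (2;(1,2)),  (3;(1)) ×2,  (3;(1,1)),  (5;()) }


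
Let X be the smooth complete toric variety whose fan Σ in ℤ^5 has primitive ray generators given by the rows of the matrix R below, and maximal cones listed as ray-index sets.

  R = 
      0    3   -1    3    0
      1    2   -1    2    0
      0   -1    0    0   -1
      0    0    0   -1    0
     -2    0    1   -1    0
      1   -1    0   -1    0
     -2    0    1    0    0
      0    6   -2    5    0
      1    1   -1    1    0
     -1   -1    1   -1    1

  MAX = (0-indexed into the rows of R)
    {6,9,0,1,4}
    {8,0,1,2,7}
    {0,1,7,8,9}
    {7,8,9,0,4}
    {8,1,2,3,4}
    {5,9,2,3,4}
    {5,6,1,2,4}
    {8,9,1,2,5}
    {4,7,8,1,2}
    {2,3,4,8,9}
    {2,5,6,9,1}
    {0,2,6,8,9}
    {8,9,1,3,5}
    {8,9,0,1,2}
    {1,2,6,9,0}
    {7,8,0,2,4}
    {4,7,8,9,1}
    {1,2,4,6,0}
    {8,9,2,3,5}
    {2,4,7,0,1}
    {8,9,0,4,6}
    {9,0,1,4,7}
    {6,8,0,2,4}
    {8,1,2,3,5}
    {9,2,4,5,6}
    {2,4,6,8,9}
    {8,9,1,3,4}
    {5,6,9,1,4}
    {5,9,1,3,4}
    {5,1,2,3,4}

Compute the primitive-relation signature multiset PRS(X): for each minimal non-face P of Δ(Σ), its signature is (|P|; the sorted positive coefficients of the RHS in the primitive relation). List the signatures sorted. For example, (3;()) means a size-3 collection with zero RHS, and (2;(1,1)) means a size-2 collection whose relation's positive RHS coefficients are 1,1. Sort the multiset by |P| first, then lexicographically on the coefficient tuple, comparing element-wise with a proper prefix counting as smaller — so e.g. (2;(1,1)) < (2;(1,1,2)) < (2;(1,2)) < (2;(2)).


14 collections generate NE(X_Σ); each relation:

  P = {0,5}:  v_{0} + v_{5} = v_{1}  so sig = (2;(1))
  P = {3,6}:  v_{3} + v_{6} = v_{4}  so sig = (2;(1))
  P = {0,3}:  v_{0} + v_{3} = v_{1} + v_{4} + v_{8}  so sig = (2;(1,1,1))
  P = {5,7}:  v_{5} + v_{7} = 2·v_{1} + v_{4} + v_{8}  so sig = (2;(1,1,2))
  P = {6,7}:  v_{6} + v_{7} = 2·v_{0} + v_{4}  so sig = (2;(1,2))
  P = {3,7}:  v_{3} + v_{7} = 2·v_{1} + 2·v_{4} + 2·v_{8}  so sig = (2;(2,2,2))
  P = {5,6,8}:  v_{5} + v_{6} + v_{8} = 0  so sig = (3;())
  P = {1,6,8}:  v_{1} + v_{6} + v_{8} = v_{0}  so sig = (3;(1))
  P = {4,5,8}:  v_{4} + v_{5} + v_{8} = v_{3}  so sig = (3;(1))
  P = {2,7,9}:  v_{2} + v_{7} + v_{9} = v_{0} + v_{6} + v_{8}  so sig = (3;(1,1,1))
  P = {1,2,3,9}:  v_{1} + v_{2} + v_{3} + v_{9} = 0  so sig = (4;())
  P = {0,1,4,8}:  v_{0} + v_{1} + v_{4} + v_{8} = v_{7}  so sig = (4;(1))
  P = {1,2,4,9}:  v_{1} + v_{2} + v_{4} + v_{9} = v_{6}  so sig = (4;(1))
  P = {0,2,4,9}:  v_{0} + v_{2} + v_{4} + v_{9} = 2·v_{6} + v_{8}  so sig = (4;(1,2))

Hence PRS(X_Σ) =
[(2;(1)), (2;(1)), (2;(1,1,1)), (2;(1,1,2)), (2;(1,2)), (2;(2,2,2)), (3;()), (3;(1)), (3;(1)), (3;(1,1,1)), (4;()), (4;(1)), (4;(1)), (4;(1,2))]


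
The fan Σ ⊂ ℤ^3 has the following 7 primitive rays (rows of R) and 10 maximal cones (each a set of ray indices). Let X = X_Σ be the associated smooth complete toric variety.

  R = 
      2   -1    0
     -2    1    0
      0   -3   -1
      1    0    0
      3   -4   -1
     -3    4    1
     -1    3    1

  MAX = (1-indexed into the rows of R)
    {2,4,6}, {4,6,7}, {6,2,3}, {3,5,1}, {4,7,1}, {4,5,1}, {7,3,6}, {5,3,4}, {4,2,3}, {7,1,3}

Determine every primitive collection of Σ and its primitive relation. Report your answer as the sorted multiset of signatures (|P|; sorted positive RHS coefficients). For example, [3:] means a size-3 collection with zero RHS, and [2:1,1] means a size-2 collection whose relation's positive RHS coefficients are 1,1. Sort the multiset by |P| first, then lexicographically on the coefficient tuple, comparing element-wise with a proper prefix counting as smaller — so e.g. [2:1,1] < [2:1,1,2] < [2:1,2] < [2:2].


9 collections generate NE(X_Σ); each relation:

  {1,2}:  v_{1} + v_{2} = 0  ⇒ sig = [2:]
  {5,6}:  v_{5} + v_{6} = 0  ⇒ sig = [2:]
  {1,6}:  v_{1} + v_{6} = v_{7}  ⇒ sig = [2:1]
  {2,7}:  v_{2} + v_{7} = v_{6}  ⇒ sig = [2:1]
  {5,7}:  v_{5} + v_{7} = v_{1}  ⇒ sig = [2:1]
  {2,5}:  v_{2} + v_{5} = v_{3} + v_{4}  ⇒ sig = [2:1,1]
  {3,4,7}:  v_{3} + v_{4} + v_{7} = 0  ⇒ sig = [3:]
  {1,3,4}:  v_{1} + v_{3} + v_{4} = v_{5}  ⇒ sig = [3:1]
  {3,4,6}:  v_{3} + v_{4} + v_{6} = v_{2}  ⇒ sig = [3:1]

so the primitive-relation signature multiset is
    |P|=2: 6 collections, coeffs (), (), (1), (1), (1), (1,1)
    |P|=3: 3 collections, coeffs (), (1), (1)


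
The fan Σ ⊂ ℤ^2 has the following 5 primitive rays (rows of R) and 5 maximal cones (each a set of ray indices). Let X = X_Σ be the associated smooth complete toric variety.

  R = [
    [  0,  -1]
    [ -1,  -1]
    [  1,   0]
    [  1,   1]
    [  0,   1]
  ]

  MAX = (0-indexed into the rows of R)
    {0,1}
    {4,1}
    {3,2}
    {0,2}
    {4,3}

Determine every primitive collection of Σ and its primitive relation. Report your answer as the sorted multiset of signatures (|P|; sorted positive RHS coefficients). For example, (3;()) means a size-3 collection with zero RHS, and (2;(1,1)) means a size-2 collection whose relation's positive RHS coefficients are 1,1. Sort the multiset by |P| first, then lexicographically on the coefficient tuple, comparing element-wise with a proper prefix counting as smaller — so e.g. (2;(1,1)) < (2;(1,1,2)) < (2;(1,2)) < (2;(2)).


Σ has 5 primitive collections:

  • {0,4}:  v_{0} + v_{4} = 0  ⟹  sig = (2;())
  • {1,3}:  v_{1} + v_{3} = 0  ⟹  sig = (2;())
  • {0,3}:  v_{0} + v_{3} = v_{2}  ⟹  sig = (2;(1))
  • {1,2}:  v_{1} + v_{2} = v_{0}  ⟹  sig = (2;(1))
  • {2,4}:  v_{2} + v_{4} = v_{3}  ⟹  sig = (2;(1))

Hence PRS(X_Σ) =
{ (2;()) ×2,  (2;(1)) ×3 }


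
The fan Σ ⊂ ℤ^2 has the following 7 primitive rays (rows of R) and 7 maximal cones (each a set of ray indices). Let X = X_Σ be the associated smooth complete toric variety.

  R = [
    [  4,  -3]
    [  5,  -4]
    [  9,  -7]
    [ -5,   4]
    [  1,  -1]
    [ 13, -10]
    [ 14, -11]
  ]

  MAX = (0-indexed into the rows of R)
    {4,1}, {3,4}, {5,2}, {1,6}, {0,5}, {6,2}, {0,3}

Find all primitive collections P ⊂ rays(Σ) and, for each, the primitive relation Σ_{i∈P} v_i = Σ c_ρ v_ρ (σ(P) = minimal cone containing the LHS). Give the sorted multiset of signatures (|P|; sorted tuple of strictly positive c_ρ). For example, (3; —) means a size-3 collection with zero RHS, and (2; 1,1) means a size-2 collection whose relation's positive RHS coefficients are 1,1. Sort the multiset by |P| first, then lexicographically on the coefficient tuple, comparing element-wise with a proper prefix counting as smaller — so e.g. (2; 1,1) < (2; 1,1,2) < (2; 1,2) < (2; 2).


Minimal non-faces — 14 found among 7 rays, 7 max cones:

  P={1,3}:  v_{1} + v_{3} = 0 ; sig = (2; —)
  P={0,1}:  v_{0} + v_{1} = v_{2} ; sig = (2; 1)
  P={0,2}:  v_{0} + v_{2} = v_{5} ; sig = (2; 1)
  P={0,4}:  v_{0} + v_{4} = v_{1} ; sig = (2; 1)
  P={1,2}:  v_{1} + v_{2} = v_{6} ; sig = (2; 1)
  P={2,3}:  v_{2} + v_{3} = v_{0} ; sig = (2; 1)
  P={3,6}:  v_{3} + v_{6} = v_{2} ; sig = (2; 1)
  P={4,5}:  v_{4} + v_{5} = v_{6} ; sig = (2; 1)
  P={0,6}:  v_{0} + v_{6} = 2·v_{2} ; sig = (2; 2)
  P={1,5}:  v_{1} + v_{5} = 2·v_{2} ; sig = (2; 2)
  P={2,4}:  v_{2} + v_{4} = 2·v_{1} ; sig = (2; 2)
  P={3,5}:  v_{3} + v_{5} = 2·v_{0} ; sig = (2; 2)
  P={4,6}:  v_{4} + v_{6} = 3·v_{1} ; sig = (2; 3)
  P={5,6}:  v_{5} + v_{6} = 3·v_{2} ; sig = (2; 3)

Hence PRS(X_Σ) =
{ (2; —),  (2; 1) ×7,  (2; 2) ×4,  (2; 3) ×2 }


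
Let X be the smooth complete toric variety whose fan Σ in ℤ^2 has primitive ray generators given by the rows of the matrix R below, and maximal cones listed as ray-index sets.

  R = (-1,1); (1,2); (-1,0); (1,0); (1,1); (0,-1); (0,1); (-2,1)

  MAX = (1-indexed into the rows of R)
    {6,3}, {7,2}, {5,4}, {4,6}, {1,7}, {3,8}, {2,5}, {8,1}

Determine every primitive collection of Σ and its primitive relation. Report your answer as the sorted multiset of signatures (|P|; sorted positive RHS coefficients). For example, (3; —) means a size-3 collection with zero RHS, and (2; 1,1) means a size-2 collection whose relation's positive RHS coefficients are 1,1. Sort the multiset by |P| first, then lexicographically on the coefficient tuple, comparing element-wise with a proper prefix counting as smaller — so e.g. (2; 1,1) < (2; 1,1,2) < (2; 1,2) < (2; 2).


Σ has 20 primitive collections:

  • {3,4}:  v_{3} + v_{4} = 0  →  sig = (2; —)
  • {6,7}:  v_{6} + v_{7} = 0  →  sig = (2; —)
  • {1,3}:  v_{1} + v_{3} = v_{8}  →  sig = (2; 1)
  • {1,4}:  v_{1} + v_{4} = v_{7}  →  sig = (2; 1)
  • {1,6}:  v_{1} + v_{6} = v_{3}  →  sig = (2; 1)
  • {2,6}:  v_{2} + v_{6} = v_{5}  →  sig = (2; 1)
  • {3,5}:  v_{3} + v_{5} = v_{7}  →  sig = (2; 1)
  • {3,7}:  v_{3} + v_{7} = v_{1}  →  sig = (2; 1)
  • {4,7}:  v_{4} + v_{7} = v_{5}  →  sig = (2; 1)
  • {4,8}:  v_{4} + v_{8} = v_{1}  →  sig = (2; 1)
  • {5,6}:  v_{5} + v_{6} = v_{4}  →  sig = (2; 1)
  • {5,7}:  v_{5} + v_{7} = v_{2}  →  sig = (2; 1)
  • {5,8}:  v_{5} + v_{8} = v_{1} + v_{7}  →  sig = (2; 1,1)
  • {2,8}:  v_{2} + v_{8} = v_{1} + 2·v_{7}  →  sig = (2; 1,2)
  • {1,5}:  v_{1} + v_{5} = 2·v_{7}  →  sig = (2; 2)
  • {2,3}:  v_{2} + v_{3} = 2·v_{7}  →  sig = (2; 2)
  • {2,4}:  v_{2} + v_{4} = 2·v_{5}  →  sig = (2; 2)
  • {6,8}:  v_{6} + v_{8} = 2·v_{3}  →  sig = (2; 2)
  • {7,8}:  v_{7} + v_{8} = 2·v_{1}  →  sig = (2; 2)
  • {1,2}:  v_{1} + v_{2} = 3·v_{7}  →  sig = (2; 3)

so the primitive-relation signature multiset is
    |P|=2: 20 collections, coeffs (), (), (1), (1), (1), (1), (1), (1), (1), (1), (1), (1), (1,1), (1,2), (2), (2), (2), (2), (2), (3)


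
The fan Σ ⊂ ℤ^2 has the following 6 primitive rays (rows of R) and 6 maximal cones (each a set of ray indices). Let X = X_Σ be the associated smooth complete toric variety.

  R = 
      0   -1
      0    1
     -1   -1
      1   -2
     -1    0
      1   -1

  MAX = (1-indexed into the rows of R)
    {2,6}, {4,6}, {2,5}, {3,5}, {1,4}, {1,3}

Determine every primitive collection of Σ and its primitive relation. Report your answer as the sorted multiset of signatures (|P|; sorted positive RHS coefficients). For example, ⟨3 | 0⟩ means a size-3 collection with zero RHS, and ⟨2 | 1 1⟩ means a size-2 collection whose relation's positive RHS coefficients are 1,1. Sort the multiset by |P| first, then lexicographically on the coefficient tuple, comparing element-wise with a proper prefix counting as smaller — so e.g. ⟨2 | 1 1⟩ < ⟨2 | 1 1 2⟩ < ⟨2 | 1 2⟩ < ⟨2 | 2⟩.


|primitive collections| = 9. Relations:

  • {1,2}:  v_{1} + v_{2} = 0  ⟹  sig = ⟨2 | 0⟩
  • {1,5}:  v_{1} + v_{5} = v_{3}  ⟹  sig = ⟨2 | 1⟩
  • {1,6}:  v_{1} + v_{6} = v_{4}  ⟹  sig = ⟨2 | 1⟩
  • {2,3}:  v_{2} + v_{3} = v_{5}  ⟹  sig = ⟨2 | 1⟩
  • {2,4}:  v_{2} + v_{4} = v_{6}  ⟹  sig = ⟨2 | 1⟩
  • {5,6}:  v_{5} + v_{6} = v_{1}  ⟹  sig = ⟨2 | 1⟩
  • {3,6}:  v_{3} + v_{6} = 2·v_{1}  ⟹  sig = ⟨2 | 2⟩
  • {4,5}:  v_{4} + v_{5} = 2·v_{1}  ⟹  sig = ⟨2 | 2⟩
  • {3,4}:  v_{3} + v_{4} = 3·v_{1}  ⟹  sig = ⟨2 | 3⟩

Signatures (|P|; sorted positive RHS coefficients), sorted:
[⟨2 | 0⟩, ⟨2 | 1⟩, ⟨2 | 1⟩, ⟨2 | 1⟩, ⟨2 | 1⟩, ⟨2 | 1⟩, ⟨2 | 2⟩, ⟨2 | 2⟩, ⟨2 | 3⟩]


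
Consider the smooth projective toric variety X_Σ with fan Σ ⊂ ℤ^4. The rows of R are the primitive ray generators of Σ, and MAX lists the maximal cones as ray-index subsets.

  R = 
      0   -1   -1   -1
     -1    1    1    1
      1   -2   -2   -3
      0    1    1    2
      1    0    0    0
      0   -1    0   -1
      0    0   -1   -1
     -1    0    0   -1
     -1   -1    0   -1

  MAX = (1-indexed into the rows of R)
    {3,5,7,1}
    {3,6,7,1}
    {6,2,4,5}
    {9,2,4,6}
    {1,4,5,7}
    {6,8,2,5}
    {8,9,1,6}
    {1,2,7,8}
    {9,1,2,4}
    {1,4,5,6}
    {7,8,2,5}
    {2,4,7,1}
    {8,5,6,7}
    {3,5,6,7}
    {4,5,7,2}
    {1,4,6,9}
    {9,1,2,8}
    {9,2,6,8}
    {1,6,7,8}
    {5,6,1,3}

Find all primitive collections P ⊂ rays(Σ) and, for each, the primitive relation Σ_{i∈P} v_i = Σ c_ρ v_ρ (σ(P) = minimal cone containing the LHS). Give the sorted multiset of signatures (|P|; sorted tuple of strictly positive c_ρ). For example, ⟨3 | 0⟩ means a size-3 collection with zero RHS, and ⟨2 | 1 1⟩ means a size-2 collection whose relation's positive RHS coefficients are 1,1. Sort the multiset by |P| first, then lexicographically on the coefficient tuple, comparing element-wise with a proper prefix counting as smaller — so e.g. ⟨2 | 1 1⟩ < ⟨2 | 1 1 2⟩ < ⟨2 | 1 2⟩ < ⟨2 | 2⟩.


13 collections generate NE(X_Σ); each relation:

  P = {4,8}:  v_{4} + v_{8} = v_{2} — sig = ⟨2 | 1⟩
  P = {5,9}:  v_{5} + v_{9} = v_{6} — sig = ⟨2 | 1⟩
  P = {2,3}:  v_{2} + v_{3} = v_{6} + v_{7} — sig = ⟨2 | 1 1⟩
  P = {3,4}:  v_{3} + v_{4} = v_{1} + v_{5} — sig = ⟨2 | 1 1⟩
  P = {7,9}:  v_{7} + v_{9} = v_{1} + v_{8} — sig = ⟨2 | 1 1⟩
  P = {3,9}:  v_{3} + v_{9} = v_{1} + 2·v_{6} + v_{7} — sig = ⟨2 | 1 1 2⟩
  P = {3,8}:  v_{3} + v_{8} = 2·v_{6} + 2·v_{7} — sig = ⟨2 | 2 2⟩
  P = {1,2,5}:  v_{1} + v_{2} + v_{5} = 0 — sig = ⟨3 | 0⟩
  P = {4,6,7}:  v_{4} + v_{6} + v_{7} = 0 — sig = ⟨3 | 0⟩
  P = {1,2,6}:  v_{1} + v_{2} + v_{6} = v_{9} — sig = ⟨3 | 1⟩
  P = {2,6,7}:  v_{2} + v_{6} + v_{7} = v_{8} — sig = ⟨3 | 1⟩
  P = {1,5,8}:  v_{1} + v_{5} + v_{8} = v_{6} + v_{7} — sig = ⟨3 | 1 1⟩
  P = {1,5,6,7}:  v_{1} + v_{5} + v_{6} + v_{7} = v_{3} — sig = ⟨4 | 1⟩

Sorted signature multiset PRS(X):
    ⟨2 | 1⟩
    ⟨2 | 1⟩
    ⟨2 | 1 1⟩
    ⟨2 | 1 1⟩
    ⟨2 | 1 1⟩
    ⟨2 | 1 1 2⟩
    ⟨2 | 2 2⟩
    ⟨3 | 0⟩
    ⟨3 | 0⟩
    ⟨3 | 1⟩
    ⟨3 | 1⟩
    ⟨3 | 1 1⟩
    ⟨4 | 1⟩


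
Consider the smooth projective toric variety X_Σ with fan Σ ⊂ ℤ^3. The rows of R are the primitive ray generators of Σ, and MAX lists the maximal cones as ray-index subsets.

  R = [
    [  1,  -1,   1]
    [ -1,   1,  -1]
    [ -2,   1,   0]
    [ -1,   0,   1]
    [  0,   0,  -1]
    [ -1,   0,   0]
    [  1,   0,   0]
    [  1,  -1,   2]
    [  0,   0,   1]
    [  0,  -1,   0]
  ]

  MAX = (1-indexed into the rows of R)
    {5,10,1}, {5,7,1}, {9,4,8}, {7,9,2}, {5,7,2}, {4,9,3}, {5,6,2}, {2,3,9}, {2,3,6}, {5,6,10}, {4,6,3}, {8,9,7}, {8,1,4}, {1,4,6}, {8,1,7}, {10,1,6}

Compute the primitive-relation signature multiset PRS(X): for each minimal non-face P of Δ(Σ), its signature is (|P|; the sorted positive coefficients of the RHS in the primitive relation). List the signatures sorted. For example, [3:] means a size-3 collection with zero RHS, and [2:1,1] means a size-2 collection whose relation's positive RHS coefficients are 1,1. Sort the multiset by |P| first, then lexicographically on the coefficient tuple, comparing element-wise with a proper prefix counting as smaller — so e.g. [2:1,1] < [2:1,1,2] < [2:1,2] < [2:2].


22 collections generate NE(X_Σ); each relation:

  P={1,2}:  v_{1} + v_{2} = 0  →  sig = [2:]
  P={5,9}:  v_{5} + v_{9} = 0  →  sig = [2:]
  P={6,7}:  v_{6} + v_{7} = 0  →  sig = [2:]
  P={1,3}:  v_{1} + v_{3} = v_{4}  →  sig = [2:1]
  P={1,9}:  v_{1} + v_{9} = v_{8}  →  sig = [2:1]
  P={2,4}:  v_{2} + v_{4} = v_{3}  →  sig = [2:1]
  P={2,8}:  v_{2} + v_{8} = v_{9}  →  sig = [2:1]
  P={4,5}:  v_{4} + v_{5} = v_{6}  →  sig = [2:1]
  P={4,7}:  v_{4} + v_{7} = v_{9}  →  sig = [2:1]
  P={5,8}:  v_{5} + v_{8} = v_{1}  →  sig = [2:1]
  P={6,9}:  v_{6} + v_{9} = v_{4}  →  sig = [2:1]
  P={2,10}:  v_{2} + v_{10} = v_{5} + v_{6}  →  sig = [2:1,1]
  P={3,5}:  v_{3} + v_{5} = v_{2} + v_{6}  →  sig = [2:1,1]
  P={3,7}:  v_{3} + v_{7} = v_{2} + v_{9}  →  sig = [2:1,1]
  P={3,8}:  v_{3} + v_{8} = v_{4} + v_{9}  →  sig = [2:1,1]
  P={6,8}:  v_{6} + v_{8} = v_{1} + v_{4}  →  sig = [2:1,1]
  P={7,10}:  v_{7} + v_{10} = v_{1} + v_{5}  →  sig = [2:1,1]
  P={9,10}:  v_{9} + v_{10} = v_{1} + v_{6}  →  sig = [2:1,1]
  P={4,10}:  v_{4} + v_{10} = v_{1} + 2·v_{6}  →  sig = [2:1,2]
  P={8,10}:  v_{8} + v_{10} = 2·v_{1} + v_{6}  →  sig = [2:1,2]
  P={3,10}:  v_{3} + v_{10} = 2·v_{6}  →  sig = [2:2]
  P={1,5,6}:  v_{1} + v_{5} + v_{6} = v_{10}  →  sig = [3:1]

so the primitive-relation signature multiset is
    [2:]
    [2:]
    [2:]
    [2:1]
    [2:1]
    [2:1]
    [2:1]
    [2:1]
    [2:1]
    [2:1]
    [2:1]
    [2:1,1]
    [2:1,1]
    [2:1,1]
    [2:1,1]
    [2:1,1]
    [2:1,1]
    [2:1,1]
    [2:1,2]
    [2:1,2]
    [2:2]
    [3:1]


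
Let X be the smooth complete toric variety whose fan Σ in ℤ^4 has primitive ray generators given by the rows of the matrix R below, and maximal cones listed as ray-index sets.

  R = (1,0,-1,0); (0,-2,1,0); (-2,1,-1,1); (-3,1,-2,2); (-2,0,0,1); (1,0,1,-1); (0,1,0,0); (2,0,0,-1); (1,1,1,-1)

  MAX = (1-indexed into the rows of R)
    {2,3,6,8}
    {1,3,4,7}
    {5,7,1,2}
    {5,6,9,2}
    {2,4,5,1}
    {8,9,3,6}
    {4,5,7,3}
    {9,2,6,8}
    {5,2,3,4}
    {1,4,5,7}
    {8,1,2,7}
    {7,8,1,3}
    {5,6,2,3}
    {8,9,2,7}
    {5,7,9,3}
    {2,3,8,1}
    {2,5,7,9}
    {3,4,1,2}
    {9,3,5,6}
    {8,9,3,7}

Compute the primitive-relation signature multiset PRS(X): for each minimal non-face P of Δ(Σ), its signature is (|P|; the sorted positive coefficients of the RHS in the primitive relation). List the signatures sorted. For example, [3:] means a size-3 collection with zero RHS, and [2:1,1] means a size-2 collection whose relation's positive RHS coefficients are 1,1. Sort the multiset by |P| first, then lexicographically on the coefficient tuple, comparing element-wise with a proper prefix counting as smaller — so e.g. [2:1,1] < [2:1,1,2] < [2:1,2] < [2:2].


Primitive collections (11):

  P={5,8}:  v_{5} + v_{8} = 0  ⇒ sig = [2:]
  P={1,6}:  v_{1} + v_{6} = v_{8}  ⇒ sig = [2:1]
  P={4,6}:  v_{4} + v_{6} = v_{3}  ⇒ sig = [2:1]
  P={6,7}:  v_{6} + v_{7} = v_{9}  ⇒ sig = [2:1]
  P={1,9}:  v_{1} + v_{9} = v_{7} + v_{8}  ⇒ sig = [2:1,1]
  P={4,8}:  v_{4} + v_{8} = v_{1} + v_{3}  ⇒ sig = [2:1,1]
  P={4,9}:  v_{4} + v_{9} = v_{3} + v_{7}  ⇒ sig = [2:1,1]
  P={1,3,5}:  v_{1} + v_{3} + v_{5} = v_{4}  ⇒ sig = [3:1]
  P={2,3,7}:  v_{2} + v_{3} + v_{7} = v_{5}  ⇒ sig = [3:1]
  P={2,3,9}:  v_{2} + v_{3} + v_{9} = v_{5} + v_{6}  ⇒ sig = [3:1,1]
  P={2,4,7}:  v_{2} + v_{4} + v_{7} = v_{1} + 2·v_{5}  ⇒ sig = [3:1,2]

Signatures (|P|; sorted positive RHS coefficients), sorted:
{ [2:],  [2:1] ×3,  [2:1,1] ×3,  [3:1] ×2,  [3:1,1],  [3:1,2] }


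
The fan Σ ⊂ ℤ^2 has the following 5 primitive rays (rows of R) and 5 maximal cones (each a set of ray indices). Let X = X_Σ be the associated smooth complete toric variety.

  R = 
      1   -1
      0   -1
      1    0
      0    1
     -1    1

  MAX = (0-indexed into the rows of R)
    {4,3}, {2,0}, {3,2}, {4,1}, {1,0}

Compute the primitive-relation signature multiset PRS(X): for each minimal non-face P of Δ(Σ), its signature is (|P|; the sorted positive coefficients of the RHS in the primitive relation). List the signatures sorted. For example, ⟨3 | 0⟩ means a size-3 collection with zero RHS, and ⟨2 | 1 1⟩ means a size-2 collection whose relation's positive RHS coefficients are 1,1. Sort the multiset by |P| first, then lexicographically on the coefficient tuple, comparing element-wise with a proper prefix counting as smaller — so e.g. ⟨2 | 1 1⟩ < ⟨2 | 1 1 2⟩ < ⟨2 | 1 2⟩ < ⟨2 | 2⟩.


5 collections generate NE(X_Σ); each relation:

  • {0,4}:  v_{0} + v_{4} = 0  →  sig = ⟨2 | 0⟩
  • {1,3}:  v_{1} + v_{3} = 0  →  sig = ⟨2 | 0⟩
  • {0,3}:  v_{0} + v_{3} = v_{2}  →  sig = ⟨2 | 1⟩
  • {1,2}:  v_{1} + v_{2} = v_{0}  →  sig = ⟨2 | 1⟩
  • {2,4}:  v_{2} + v_{4} = v_{3}  →  sig = ⟨2 | 1⟩

so the primitive-relation signature multiset is
{ ⟨2 | 0⟩ ×2,  ⟨2 | 1⟩ ×3 }


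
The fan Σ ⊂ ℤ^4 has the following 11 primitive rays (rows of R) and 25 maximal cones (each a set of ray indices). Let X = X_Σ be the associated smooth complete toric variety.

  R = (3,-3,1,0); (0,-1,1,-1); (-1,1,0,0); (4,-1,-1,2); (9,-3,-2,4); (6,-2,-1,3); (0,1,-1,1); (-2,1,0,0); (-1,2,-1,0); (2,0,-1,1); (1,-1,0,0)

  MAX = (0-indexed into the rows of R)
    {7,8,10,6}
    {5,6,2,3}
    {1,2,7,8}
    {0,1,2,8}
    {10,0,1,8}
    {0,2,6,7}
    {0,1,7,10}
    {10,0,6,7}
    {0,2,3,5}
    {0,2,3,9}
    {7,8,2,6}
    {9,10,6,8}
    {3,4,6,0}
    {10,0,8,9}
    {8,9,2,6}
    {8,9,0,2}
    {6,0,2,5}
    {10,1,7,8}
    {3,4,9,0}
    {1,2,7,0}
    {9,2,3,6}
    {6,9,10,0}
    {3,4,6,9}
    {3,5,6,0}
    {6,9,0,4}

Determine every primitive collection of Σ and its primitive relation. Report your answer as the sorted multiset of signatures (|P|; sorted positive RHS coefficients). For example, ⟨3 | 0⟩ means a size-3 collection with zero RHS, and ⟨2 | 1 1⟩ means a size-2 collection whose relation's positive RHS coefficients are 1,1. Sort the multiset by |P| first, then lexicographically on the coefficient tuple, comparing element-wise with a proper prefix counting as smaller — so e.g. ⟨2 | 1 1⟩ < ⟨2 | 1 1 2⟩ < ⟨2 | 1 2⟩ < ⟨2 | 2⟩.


The 24 primitive collections of Σ (r=11, n=4):

  {1,6}:  v_{1} + v_{6} = 0  →  sig = ⟨2 | 0⟩
  {2,10}:  v_{2} + v_{10} = 0  →  sig = ⟨2 | 0⟩
  {7,9}:  v_{7} + v_{9} = v_{6}  →  sig = ⟨2 | 1⟩
  {1,9}:  v_{1} + v_{9} = v_{0} + v_{8}  →  sig = ⟨2 | 1 1⟩
  {1,3}:  v_{1} + v_{3} = v_{0} + v_{2} + v_{9}  →  sig = ⟨2 | 1 1 1⟩
  {1,4}:  v_{1} + v_{4} = v_{0} + v_{3} + v_{9}  →  sig = ⟨2 | 1 1 1⟩
  {1,5}:  v_{1} + v_{5} = v_{0} + v_{2} + v_{3}  →  sig = ⟨2 | 1 1 1⟩
  {3,10}:  v_{3} + v_{10} = v_{0} + v_{6} + v_{9}  →  sig = ⟨2 | 1 1 1⟩
  {5,8}:  v_{5} + v_{8} = v_{2} + v_{3} + v_{9}  →  sig = ⟨2 | 1 1 1⟩
  {5,10}:  v_{5} + v_{10} = v_{0} + v_{3} + v_{6}  →  sig = ⟨2 | 1 1 1⟩
  {3,7}:  v_{3} + v_{7} = v_{0} + v_{2} + 2·v_{6}  →  sig = ⟨2 | 1 1 2⟩
  {4,7}:  v_{4} + v_{7} = v_{0} + v_{3} + 2·v_{6}  →  sig = ⟨2 | 1 1 2⟩
  {4,5}:  v_{4} + v_{5} = v_{0} + 3·v_{3} + v_{6}  →  sig = ⟨2 | 1 1 3⟩
  {3,8}:  v_{3} + v_{8} = v_{2} + 2·v_{9}  →  sig = ⟨2 | 1 2⟩
  {4,8}:  v_{4} + v_{8} = v_{3} + 2·v_{9}  →  sig = ⟨2 | 1 2⟩
  {2,4}:  v_{2} + v_{4} = 2·v_{3}  →  sig = ⟨2 | 2⟩
  {5,9}:  v_{5} + v_{9} = 2·v_{3}  →  sig = ⟨2 | 2⟩
  {4,10}:  v_{4} + v_{10} = 2·v_{0} + 2·v_{6} + 2·v_{9}  →  sig = ⟨2 | 2 2 2⟩
  {5,7}:  v_{5} + v_{7} = 2·v_{0} + 2·v_{2} + 3·v_{6}  →  sig = ⟨2 | 2 2 3⟩
  {0,7,8}:  v_{0} + v_{7} + v_{8} = 0  →  sig = ⟨3 | 0⟩
  {0,6,8}:  v_{0} + v_{6} + v_{8} = v_{9}  →  sig = ⟨3 | 1⟩
  {0,2,3,6}:  v_{0} + v_{2} + v_{3} + v_{6} = v_{5}  →  sig = ⟨4 | 1⟩
  {0,2,6,9}:  v_{0} + v_{2} + v_{6} + v_{9} = v_{3}  →  sig = ⟨4 | 1⟩
  {0,3,6,9}:  v_{0} + v_{3} + v_{6} + v_{9} = v_{4}  →  sig = ⟨4 | 1⟩

Hence PRS(X_Σ) =
    ⟨2 | 0⟩
    ⟨2 | 0⟩
    ⟨2 | 1⟩
    ⟨2 | 1 1⟩
    ⟨2 | 1 1 1⟩
    ⟨2 | 1 1 1⟩
    ⟨2 | 1 1 1⟩
    ⟨2 | 1 1 1⟩
    ⟨2 | 1 1 1⟩
    ⟨2 | 1 1 1⟩
    ⟨2 | 1 1 2⟩
    ⟨2 | 1 1 2⟩
    ⟨2 | 1 1 3⟩
    ⟨2 | 1 2⟩
    ⟨2 | 1 2⟩
    ⟨2 | 2⟩
    ⟨2 | 2⟩
    ⟨2 | 2 2 2⟩
    ⟨2 | 2 2 3⟩
    ⟨3 | 0⟩
    ⟨3 | 1⟩
    ⟨4 | 1⟩
    ⟨4 | 1⟩
    ⟨4 | 1⟩


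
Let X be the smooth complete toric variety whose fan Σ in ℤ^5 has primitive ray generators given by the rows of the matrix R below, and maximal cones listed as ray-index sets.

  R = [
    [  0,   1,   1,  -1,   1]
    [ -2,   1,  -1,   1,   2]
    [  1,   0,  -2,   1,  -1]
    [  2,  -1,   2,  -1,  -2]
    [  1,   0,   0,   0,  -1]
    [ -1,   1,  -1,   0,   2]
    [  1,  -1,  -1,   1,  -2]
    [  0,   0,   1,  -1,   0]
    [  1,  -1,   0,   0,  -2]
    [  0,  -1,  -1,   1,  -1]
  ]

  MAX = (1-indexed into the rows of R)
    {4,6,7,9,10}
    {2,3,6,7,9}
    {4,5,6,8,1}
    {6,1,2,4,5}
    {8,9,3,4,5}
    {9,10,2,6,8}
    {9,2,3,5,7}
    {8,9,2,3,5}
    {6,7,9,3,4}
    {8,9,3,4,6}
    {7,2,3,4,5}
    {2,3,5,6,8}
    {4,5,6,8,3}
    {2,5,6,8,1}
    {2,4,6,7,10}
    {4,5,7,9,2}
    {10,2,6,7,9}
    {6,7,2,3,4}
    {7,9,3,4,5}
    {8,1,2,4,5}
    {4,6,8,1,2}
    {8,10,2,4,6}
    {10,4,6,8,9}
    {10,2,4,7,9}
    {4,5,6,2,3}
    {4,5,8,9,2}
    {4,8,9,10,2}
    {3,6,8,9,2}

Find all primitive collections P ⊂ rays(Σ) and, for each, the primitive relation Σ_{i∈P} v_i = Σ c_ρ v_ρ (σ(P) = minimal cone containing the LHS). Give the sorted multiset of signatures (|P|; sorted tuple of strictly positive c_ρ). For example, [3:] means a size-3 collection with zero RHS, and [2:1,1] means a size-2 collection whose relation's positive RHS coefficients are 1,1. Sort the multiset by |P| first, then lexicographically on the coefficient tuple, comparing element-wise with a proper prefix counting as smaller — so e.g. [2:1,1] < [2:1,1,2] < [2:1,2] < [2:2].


Σ has 13 primitive collections:

  • {1,10}:  v_{1} + v_{10} = 0 ; sig = [2:]
  • {1,7}:  v_{1} + v_{7} = v_{5} ; sig = [2:1]
  • {5,10}:  v_{5} + v_{10} = v_{7} ; sig = [2:1]
  • {7,8}:  v_{7} + v_{8} = v_{9} ; sig = [2:1]
  • {1,9}:  v_{1} + v_{9} = v_{5} + v_{8} ; sig = [2:1,1]
  • {1,3}:  v_{1} + v_{3} = 2·v_{5} + v_{6} ; sig = [2:1,2]
  • {3,10}:  v_{3} + v_{10} = v_{6} + 2·v_{7} ; sig = [2:1,2]
  • {5,6,7}:  v_{5} + v_{6} + v_{7} = v_{3} ; sig = [3:1]
  • {5,6,9}:  v_{5} + v_{6} + v_{9} = v_{3} + v_{8} ; sig = [3:1,1]
  • {2,4,6,9}:  v_{2} + v_{4} + v_{6} + v_{9} = 0 ; sig = [4:]
  • {2,3,4,8}:  v_{2} + v_{3} + v_{4} + v_{8} = v_{5} ; sig = [4:1]
  • {2,3,4,9}:  v_{2} + v_{3} + v_{4} + v_{9} = v_{5} + v_{7} ; sig = [4:1,1]
  • {2,4,5,6,8}:  v_{2} + v_{4} + v_{5} + v_{6} + v_{8} = v_{1} ; sig = [5:1]

Signatures (|P|; sorted positive RHS coefficients), sorted:
    [2:]
    [2:1]
    [2:1]
    [2:1]
    [2:1,1]
    [2:1,2]
    [2:1,2]
    [3:1]
    [3:1,1]
    [4:]
    [4:1]
    [4:1,1]
    [5:1]


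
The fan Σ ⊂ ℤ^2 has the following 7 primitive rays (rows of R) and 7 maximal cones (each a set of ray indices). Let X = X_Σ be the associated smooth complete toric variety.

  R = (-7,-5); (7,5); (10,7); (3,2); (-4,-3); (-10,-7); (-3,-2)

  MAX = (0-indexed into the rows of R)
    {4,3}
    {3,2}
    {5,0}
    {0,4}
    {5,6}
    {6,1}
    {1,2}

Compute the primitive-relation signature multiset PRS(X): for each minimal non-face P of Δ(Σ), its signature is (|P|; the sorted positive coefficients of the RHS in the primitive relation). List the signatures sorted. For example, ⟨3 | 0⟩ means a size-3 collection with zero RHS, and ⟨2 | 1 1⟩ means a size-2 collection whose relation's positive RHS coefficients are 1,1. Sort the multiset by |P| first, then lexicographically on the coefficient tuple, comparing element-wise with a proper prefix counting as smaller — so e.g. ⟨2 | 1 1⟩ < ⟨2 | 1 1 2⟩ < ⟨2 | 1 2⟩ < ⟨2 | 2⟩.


Primitive collections (14):

  P={0,1}:  v_{0} + v_{1} = 0  ⟹  sig = ⟨2 | 0⟩
  P={2,5}:  v_{2} + v_{5} = 0  ⟹  sig = ⟨2 | 0⟩
  P={3,6}:  v_{3} + v_{6} = 0  ⟹  sig = ⟨2 | 0⟩
  P={0,2}:  v_{0} + v_{2} = v_{3}  ⟹  sig = ⟨2 | 1⟩
  P={0,3}:  v_{0} + v_{3} = v_{4}  ⟹  sig = ⟨2 | 1⟩
  P={0,6}:  v_{0} + v_{6} = v_{5}  ⟹  sig = ⟨2 | 1⟩
  P={1,3}:  v_{1} + v_{3} = v_{2}  ⟹  sig = ⟨2 | 1⟩
  P={1,4}:  v_{1} + v_{4} = v_{3}  ⟹  sig = ⟨2 | 1⟩
  P={1,5}:  v_{1} + v_{5} = v_{6}  ⟹  sig = ⟨2 | 1⟩
  P={2,6}:  v_{2} + v_{6} = v_{1}  ⟹  sig = ⟨2 | 1⟩
  P={3,5}:  v_{3} + v_{5} = v_{0}  ⟹  sig = ⟨2 | 1⟩
  P={4,6}:  v_{4} + v_{6} = v_{0}  ⟹  sig = ⟨2 | 1⟩
  P={2,4}:  v_{2} + v_{4} = 2·v_{3}  ⟹  sig = ⟨2 | 2⟩
  P={4,5}:  v_{4} + v_{5} = 2·v_{0}  ⟹  sig = ⟨2 | 2⟩

so the primitive-relation signature multiset is
    ⟨2 | 0⟩
    ⟨2 | 0⟩
    ⟨2 | 0⟩
    ⟨2 | 1⟩
    ⟨2 | 1⟩
    ⟨2 | 1⟩
    ⟨2 | 1⟩
    ⟨2 | 1⟩
    ⟨2 | 1⟩
    ⟨2 | 1⟩
    ⟨2 | 1⟩
    ⟨2 | 1⟩
    ⟨2 | 2⟩
    ⟨2 | 2⟩


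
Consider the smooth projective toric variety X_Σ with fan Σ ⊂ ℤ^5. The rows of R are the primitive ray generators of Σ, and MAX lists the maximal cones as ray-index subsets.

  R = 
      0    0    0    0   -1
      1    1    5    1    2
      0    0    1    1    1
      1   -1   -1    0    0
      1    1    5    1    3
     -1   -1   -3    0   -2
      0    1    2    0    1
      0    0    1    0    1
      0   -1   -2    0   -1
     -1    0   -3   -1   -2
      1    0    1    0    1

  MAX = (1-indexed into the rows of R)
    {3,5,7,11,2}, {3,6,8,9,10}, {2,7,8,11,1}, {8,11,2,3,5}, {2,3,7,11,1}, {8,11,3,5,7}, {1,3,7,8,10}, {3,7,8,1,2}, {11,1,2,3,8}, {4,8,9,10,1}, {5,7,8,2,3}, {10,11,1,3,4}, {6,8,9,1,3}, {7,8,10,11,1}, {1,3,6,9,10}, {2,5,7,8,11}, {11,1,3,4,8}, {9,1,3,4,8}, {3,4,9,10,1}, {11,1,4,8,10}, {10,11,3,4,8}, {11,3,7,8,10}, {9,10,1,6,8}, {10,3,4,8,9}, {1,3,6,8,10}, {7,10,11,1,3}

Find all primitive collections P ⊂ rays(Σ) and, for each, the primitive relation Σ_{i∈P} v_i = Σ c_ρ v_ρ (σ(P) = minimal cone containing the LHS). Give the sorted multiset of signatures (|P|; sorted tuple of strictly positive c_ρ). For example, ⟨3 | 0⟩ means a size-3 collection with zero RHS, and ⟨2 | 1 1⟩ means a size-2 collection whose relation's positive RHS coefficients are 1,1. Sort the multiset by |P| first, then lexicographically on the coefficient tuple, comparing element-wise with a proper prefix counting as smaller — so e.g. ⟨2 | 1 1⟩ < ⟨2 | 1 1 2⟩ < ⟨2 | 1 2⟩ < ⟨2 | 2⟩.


Minimal non-faces — 20 found among 11 rays, 26 max cones:

  P = {7,9}:  v_{7} + v_{9} = 0  ⟹  sig = ⟨2 | 0⟩
  P = {1,5}:  v_{1} + v_{5} = v_{2}  ⟹  sig = ⟨2 | 1⟩
  P = {4,7}:  v_{4} + v_{7} = v_{11}  ⟹  sig = ⟨2 | 1⟩
  P = {5,10}:  v_{5} + v_{10} = v_{7}  ⟹  sig = ⟨2 | 1⟩
  P = {6,11}:  v_{6} + v_{11} = v_{9}  ⟹  sig = ⟨2 | 1⟩
  P = {9,11}:  v_{9} + v_{11} = v_{4}  ⟹  sig = ⟨2 | 1⟩
  P = {2,10}:  v_{2} + v_{10} = v_{1} + v_{7}  ⟹  sig = ⟨2 | 1 1⟩
  P = {5,6}:  v_{5} + v_{6} = v_{1} + v_{3} + v_{8}  ⟹  sig = ⟨2 | 1 1 1⟩
  P = {5,9}:  v_{5} + v_{9} = v_{1} + v_{3} + v_{8} + v_{11}  ⟹  sig = ⟨2 | 1 1 1 1⟩
  P = {6,7}:  v_{6} + v_{7} = v_{1} + v_{3} + v_{8} + v_{10}  ⟹  sig = ⟨2 | 1 1 1 1⟩
  P = {2,9}:  v_{2} + v_{9} = 2·v_{1} + v_{3} + v_{8} + v_{11}  ⟹  sig = ⟨2 | 1 1 1 2⟩
  P = {4,5}:  v_{4} + v_{5} = v_{1} + v_{3} + v_{8} + 2·v_{11}  ⟹  sig = ⟨2 | 1 1 1 2⟩
  P = {2,6}:  v_{2} + v_{6} = 2·v_{1} + v_{3} + v_{8}  ⟹  sig = ⟨2 | 1 1 2⟩
  P = {2,4}:  v_{2} + v_{4} = 2·v_{1} + v_{3} + v_{8} + 2·v_{11}  ⟹  sig = ⟨2 | 1 1 2 2⟩
  P = {4,6}:  v_{4} + v_{6} = 2·v_{9}  ⟹  sig = ⟨2 | 2⟩
  P = {1,3,8,10,11}:  v_{1} + v_{3} + v_{8} + v_{10} + v_{11} = 0  ⟹  sig = ⟨5 | 0⟩
  P = {1,3,4,8,10}:  v_{1} + v_{3} + v_{4} + v_{8} + v_{10} = v_{9}  ⟹  sig = ⟨5 | 1⟩
  P = {1,3,7,8,11}:  v_{1} + v_{3} + v_{7} + v_{8} + v_{11} = v_{5}  ⟹  sig = ⟨5 | 1⟩
  P = {1,3,8,9,10}:  v_{1} + v_{3} + v_{8} + v_{9} + v_{10} = v_{6}  ⟹  sig = ⟨5 | 1⟩
  P = {2,3,7,8,11}:  v_{2} + v_{3} + v_{7} + v_{8} + v_{11} = 2·v_{5}  ⟹  sig = ⟨5 | 2⟩

so the primitive-relation signature multiset is
[⟨2 | 0⟩, ⟨2 | 1⟩, ⟨2 | 1⟩, ⟨2 | 1⟩, ⟨2 | 1⟩, ⟨2 | 1⟩, ⟨2 | 1 1⟩, ⟨2 | 1 1 1⟩, ⟨2 | 1 1 1 1⟩, ⟨2 | 1 1 1 1⟩, ⟨2 | 1 1 1 2⟩, ⟨2 | 1 1 1 2⟩, ⟨2 | 1 1 2⟩, ⟨2 | 1 1 2 2⟩, ⟨2 | 2⟩, ⟨5 | 0⟩, ⟨5 | 1⟩, ⟨5 | 1⟩, ⟨5 | 1⟩, ⟨5 | 2⟩]
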